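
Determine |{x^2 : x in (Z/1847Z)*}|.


For prime p, the number of non-zero quadratic residues is (p-1)/2.
= (1847-1)/2
= 923

923


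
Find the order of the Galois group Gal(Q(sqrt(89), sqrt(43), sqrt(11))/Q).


The 3 square roots of distinct primes are multiplicatively independent over Q,
so [K:Q] = 2^3 and Gal(K/Q) is isomorphic to (Z/2Z)^3.
|Gal| = 2^3 = 8

8


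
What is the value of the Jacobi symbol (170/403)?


Compute (170/403) via quadratic reciprocity:
  pull out 2: (2/403) = -1  (since 403 mod 8 = 3)
  reciprocity: (85/403) -> +(403/85)
  reduce: (63/85)
  reciprocity: (63/85) -> +(85/63)
  reduce: (22/63)
  pull out 2: (2/63) = +1  (since 63 mod 8 = 7)
  reciprocity: (11/63) -> -(63/11)
  reduce: (8/11)
  pull out 2: (2/11) = -1  (since 11 mod 8 = 3)
  pull out 2: (2/11) = -1  (since 11 mod 8 = 3)
  pull out 2: (2/11) = -1  (since 11 mod 8 = 3)
  (1/11) = 1
Product of signs = -1

-1


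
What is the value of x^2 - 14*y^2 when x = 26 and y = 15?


x^2 - d*y^2
= 26^2 - 14*15^2
= 676 - 3150
= -2474

-2474


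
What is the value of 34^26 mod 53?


p = 53 is prime and the exponent is (p-1)/2 = 26, so by Euler's criterion 34^26 = (34/53) = +1 or -1 mod 53.
Compute by square-and-multiply:
  26 = 16 + 8 + 2 (binary 11010)
  Repeated squaring mod 53: 34^1 = 34, 34^2 = 43, 34^4 = 47, 34^8 = 36, 34^16 = 24
  34^26 = 34^16 * 34^8 * 34^2 = 24 * 36 * 43 mod 53
    24 * 36 = 864 = 16 mod 53
    16 * 43 = 688 = 52 mod 53
  34^26 = 52 mod 53
Result 52 = p - 1 = -1 mod 53: 34 is a quadratic non-residue mod 53. As a residue in [0, p-1] the value is 52.
34^26 mod 53 = 52

52


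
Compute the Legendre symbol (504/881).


p = 881 is prime, so compute (504/881) with the reciprocity algorithm (Jacobi-symbol steps: pull out 2s via (2/n), flip via reciprocity, reduce):
  pull out 2: (2/881) = +1  (since 881 mod 8 = 1)
  pull out 2: (2/881) = +1  (since 881 mod 8 = 1)
  pull out 2: (2/881) = +1  (since 881 mod 8 = 1)
  reciprocity: (63/881) -> +(881/63)
  reduce: (62/63)
  pull out 2: (2/63) = +1  (since 63 mod 8 = 7)
  reciprocity: (31/63) -> -(63/31)
  reduce: (1/31)
  (1/31) = 1
Product of signs = -1
(504/881) = -1

-1


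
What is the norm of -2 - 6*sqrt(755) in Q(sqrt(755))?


N(a + b*sqrt(d)) = a^2 - d*b^2
= (-2)^2 - (755)*(-6)^2
= 4 - 27180
= -27176

-27176


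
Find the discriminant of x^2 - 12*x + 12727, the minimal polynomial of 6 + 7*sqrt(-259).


The element 6 + 7*sqrt(-259) has minimal polynomial:
x^2 - 12*x + 12727
Discriminant = (-12)^2 - 4*(12727)
= 144 - 50908
= -50764

-50764


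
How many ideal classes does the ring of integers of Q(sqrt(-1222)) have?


K = Q(sqrt(-1222)). d mod 4 = 2, so D = disc(K) = 4d = -4888
h(K) equals the number of primitive reduced positive-definite forms (a, b, c) = a*x^2 + b*x*y + c*y^2 with b^2 - 4ac = D,
where reduced means |b| <= a <= c, with b >= 0 whenever |b| = a or a = c, and primitive means gcd(a, b, c) = 1.
Reduced forces 3a^2 <= |D| = 4888, so 1 <= a <= 40; b must have the parity of D, and c = (b^2 - D)/(4a) must be an integer >= a.
Enumerate a = 1..40, b in [-a, a]:
  a=1: (1, 0, 1222)  [1]
  a=2: (2, 0, 611)  [1]
  a=3..12: none
  a=13: (13, 0, 94)  [1]
  a=14..16: none
  a=17: (17, -12, 74), (17, 12, 74)  [2]
  a=18..25: none
  a=26: (26, 0, 47)  [1]
  a=27..28: none
  a=29: (29, -10, 43), (29, 10, 43)  [2]
  a=30: none
  a=31: (31, -14, 41), (31, 14, 41)  [2]
  a=32..33: none
  a=34: (34, -12, 37), (34, 12, 37)  [2]
  a=35..40: none
Total reduced forms: 1 + 1 + 1 + 2 + 1 + 2 + 2 + 2 = 12
h = 12

12


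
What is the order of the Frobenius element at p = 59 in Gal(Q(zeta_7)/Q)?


The Frobenius at p in Gal(Q(zeta_n)/Q) = (Z/nZ)* is the class of p, so its order is ord_7(59), the smallest k >= 1 with 59^k = 1 mod 7.
n = 7 = 7, phi(7) = 6; the order divides phi(n).
Divisors of 6: 1, 2, 3, 6
Repeated squaring mod 7: 59^1 = 3, 59^2 = 2, 59^4 = 4
Test divisors in increasing order:
  k=1: 59^1 = 3 mod 7
  k=2: 59^2 = 2 mod 7
  k=3: 59^3 = 2 * 3 = 6 mod 7
  k=6: 59^6 = 4 * 2 = 1 mod 7  <- first divisor giving 1
Order = 6

6


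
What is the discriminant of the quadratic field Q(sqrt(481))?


For K = Q(sqrt(d)) with d squarefree: disc(K) = d if d = 1 mod 4, and disc(K) = 4d if d = 2 or 3 mod 4.
Here d = 481, and d mod 4 = 1.
d = 1 mod 4 (O_K = Z[(1+sqrt(d))/2]), so disc(K) = d = 481

481


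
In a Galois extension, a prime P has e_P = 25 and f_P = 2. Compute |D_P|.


|D_P| = e * f
= 25 * 2
= 50

50


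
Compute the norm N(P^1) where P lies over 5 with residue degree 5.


N(P^a) = p^(a*f)
= 5^(1*5)
= 5^5
= 3125

3125


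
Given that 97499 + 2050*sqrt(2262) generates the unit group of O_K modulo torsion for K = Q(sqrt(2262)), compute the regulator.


epsilon = 97499 + 2050*sqrt(2262)
= 194998.0000
R = ln(194998.0000)
= 12.1807

12.1807


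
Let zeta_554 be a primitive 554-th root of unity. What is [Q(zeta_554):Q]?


The degree equals Euler's totient phi(554).
554 = 2 * 277
phi(554) = 276

276


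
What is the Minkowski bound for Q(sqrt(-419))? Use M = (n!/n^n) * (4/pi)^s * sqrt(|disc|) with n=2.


d = -419, d mod 4 = 1, so disc(K) = d = -419; |disc(K)| = 419
Imaginary quadratic field, so n = 2, s = r2 = 1, r1 = 0
M = (n!/n^n) * (4/pi)^s * sqrt(|disc(K)|) = (2!/2^2) * (4/pi)^1 * sqrt(419)
= 0.5 * 1.273240 * 20.469489
= 13.0313

13.0313


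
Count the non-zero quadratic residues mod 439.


For prime p, the number of non-zero quadratic residues is (p-1)/2.
= (439-1)/2
= 219

219


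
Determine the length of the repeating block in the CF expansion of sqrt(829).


Run the CF algorithm for sqrt(829).
a_0 = floor(sqrt(829)) = 28; set m_0=0, q_0=1.
Recurrence: m' = q*a - m,  q' = (d - m'^2)/q,  a' = floor((a_0 + m')/q').
  step 1: m=28, q=45, a=1
  step 2: m=17, q=12, a=3
  step 3: m=19, q=39, a=1
  step 4: m=20, q=11, a=4
  step 5: m=24, q=23, a=2
  step 6: m=22, q=15, a=3
  step 7: m=23, q=20, a=2
  step 8: m=17, q=27, a=1
  step 9: m=10, q=27, a=1
  step 10: m=17, q=20, a=2
  step 11: m=23, q=15, a=3
  step 12: m=22, q=23, a=2
  step 13: m=24, q=11, a=4
  step 14: m=20, q=39, a=1
  step 15: m=19, q=12, a=3
  step 16: m=17, q=45, a=1
  step 17: m=28, q=1, a=56
a_17 = 2*a_0 = 56, so the period closes here.
sqrt(829) = [28; 1, 3, 1, 4, 2, 3, 2, 1, 1, 2, 3, 2, 4, 1, 3, 1, 56]
Period length = 17

17


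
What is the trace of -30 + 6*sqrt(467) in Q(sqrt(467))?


Tr(a + b*sqrt(d)) = (a + b*sqrt(d)) + (a - b*sqrt(d)) = 2a
= 2 * (-30)
= -60

-60


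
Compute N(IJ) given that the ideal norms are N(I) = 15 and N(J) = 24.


N(IJ) = N(I) * N(J)
= 15 * 24
= 360

360


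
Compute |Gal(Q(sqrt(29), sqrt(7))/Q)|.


The 2 square roots of distinct primes are multiplicatively independent over Q,
so [K:Q] = 2^2 and Gal(K/Q) is isomorphic to (Z/2Z)^2.
|Gal| = 2^2 = 4

4


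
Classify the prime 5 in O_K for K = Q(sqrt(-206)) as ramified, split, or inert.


K = Q(sqrt(-206)). Since d mod 4 = 2, disc(K) = -824.
Check p | disc: -824 mod 5 = 1.
p does not divide disc. Compute Legendre symbol (d/p):
4^((5-1)/2) mod 5 = 1
(d/p) = 1, so p splits: (p) = P*P' with e=1, f=1, g=2.
Therefore p is split.

split


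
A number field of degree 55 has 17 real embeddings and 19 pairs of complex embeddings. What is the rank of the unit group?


By Dirichlet's unit theorem:
rank = r1 + r2 - 1
= 17 + 19 - 1
= 35

35


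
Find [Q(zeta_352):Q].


The degree equals Euler's totient phi(352).
352 = 2^5 * 11
phi(352) = 160

160


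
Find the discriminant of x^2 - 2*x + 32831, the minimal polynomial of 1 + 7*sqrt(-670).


The element 1 + 7*sqrt(-670) has minimal polynomial:
x^2 - 2*x + 32831
Discriminant = (-2)^2 - 4*(32831)
= 4 - 131324
= -131320

-131320


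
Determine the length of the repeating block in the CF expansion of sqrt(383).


Run the CF algorithm for sqrt(383).
a_0 = floor(sqrt(383)) = 19; set m_0=0, q_0=1.
Recurrence: m' = q*a - m,  q' = (d - m'^2)/q,  a' = floor((a_0 + m')/q').
  step 1: m=19, q=22, a=1
  step 2: m=3, q=17, a=1
  step 3: m=14, q=11, a=3
  step 4: m=19, q=2, a=19
  step 5: m=19, q=11, a=3
  step 6: m=14, q=17, a=1
  step 7: m=3, q=22, a=1
  step 8: m=19, q=1, a=38
a_8 = 2*a_0 = 38, so the period closes here.
sqrt(383) = [19; 1, 1, 3, 19, 3, 1, 1, 38]
Period length = 8

8


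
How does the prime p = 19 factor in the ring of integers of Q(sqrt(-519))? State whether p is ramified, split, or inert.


K = Q(sqrt(-519)). Since d mod 4 = 1, disc(K) = -519.
Check p | disc: -519 mod 19 = 13.
p does not divide disc. Compute Legendre symbol (d/p):
13^((19-1)/2) mod 19 = -1
(d/p) = -1, so p is inert: (p) stays prime with e=1, f=2, g=1.
Therefore p is inert.

inert


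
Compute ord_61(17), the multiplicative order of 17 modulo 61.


We want ord_61(17), the smallest k >= 1 with 17^k = 1 mod 61.
n = 61 = 61, phi(61) = 60; the order divides phi(n).
Divisors of 60: 1, 2, 3, 4, 5, 6, 10, 12, 15, 20, 30, 60
Repeated squaring mod 61: 17^1 = 17, 17^2 = 45, 17^4 = 12, 17^8 = 22, 17^16 = 57, 17^32 = 16
Test divisors in increasing order:
  k=1: 17^1 = 17 mod 61
  k=2: 17^2 = 45 mod 61
  k=3: 17^3 = 45 * 17 = 33 mod 61
  k=4: 17^4 = 12 mod 61
  k=5: 17^5 = 12 * 17 = 21 mod 61
  k=6: 17^6 = 12 * 45 = 52 mod 61
  k=10: 17^10 = 22 * 45 = 14 mod 61
  k=12: 17^12 = 22 * 12 = 20 mod 61
  k=15: 17^15 = 22 * 12 * 45 * 17 = 50 mod 61
  k=20: 17^20 = 57 * 12 = 13 mod 61
  k=30: 17^30 = 57 * 22 * 12 * 45 = 60 mod 61
  k=60: 17^60 = 16 * 57 * 22 * 12 = 1 mod 61  <- first divisor giving 1
Order = 60

60


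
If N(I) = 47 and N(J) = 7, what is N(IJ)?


N(IJ) = N(I) * N(J)
= 47 * 7
= 329

329


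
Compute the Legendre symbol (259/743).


p = 743 is prime, so compute (259/743) with the reciprocity algorithm (Jacobi-symbol steps: pull out 2s via (2/n), flip via reciprocity, reduce):
  reciprocity: (259/743) -> -(743/259)
  reduce: (225/259)
  reciprocity: (225/259) -> +(259/225)
  reduce: (34/225)
  pull out 2: (2/225) = +1  (since 225 mod 8 = 1)
  reciprocity: (17/225) -> +(225/17)
  reduce: (4/17)
  pull out 2: (2/17) = +1  (since 17 mod 8 = 1)
  pull out 2: (2/17) = +1  (since 17 mod 8 = 1)
  (1/17) = 1
Product of signs = -1
(259/743) = -1

-1


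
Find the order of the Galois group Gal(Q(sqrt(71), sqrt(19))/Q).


The 2 square roots of distinct primes are multiplicatively independent over Q,
so [K:Q] = 2^2 and Gal(K/Q) is isomorphic to (Z/2Z)^2.
|Gal| = 2^2 = 4

4


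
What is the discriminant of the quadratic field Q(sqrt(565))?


For K = Q(sqrt(d)) with d squarefree: disc(K) = d if d = 1 mod 4, and disc(K) = 4d if d = 2 or 3 mod 4.
Here d = 565, and d mod 4 = 1.
d = 1 mod 4 (O_K = Z[(1+sqrt(d))/2]), so disc(K) = d = 565

565


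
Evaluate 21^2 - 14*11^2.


x^2 - d*y^2
= 21^2 - 14*11^2
= 441 - 1694
= -1253

-1253


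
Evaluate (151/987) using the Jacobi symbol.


Compute (151/987) via quadratic reciprocity:
  reciprocity: (151/987) -> -(987/151)
  reduce: (81/151)
  reciprocity: (81/151) -> +(151/81)
  reduce: (70/81)
  pull out 2: (2/81) = +1  (since 81 mod 8 = 1)
  reciprocity: (35/81) -> +(81/35)
  reduce: (11/35)
  reciprocity: (11/35) -> -(35/11)
  reduce: (2/11)
  pull out 2: (2/11) = -1  (since 11 mod 8 = 3)
  (1/11) = 1
Product of signs = -1

-1


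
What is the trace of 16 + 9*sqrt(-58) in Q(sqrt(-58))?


Tr(a + b*sqrt(d)) = (a + b*sqrt(d)) + (a - b*sqrt(d)) = 2a
= 2 * (16)
= 32

32


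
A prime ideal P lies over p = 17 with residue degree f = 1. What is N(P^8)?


N(P^a) = p^(a*f)
= 17^(8*1)
= 17^8
= 6975757441

6975757441


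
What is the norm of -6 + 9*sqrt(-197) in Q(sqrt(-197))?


N(a + b*sqrt(d)) = a^2 - d*b^2
= (-6)^2 - (-197)*(9)^2
= 36 + 15957
= 15993

15993


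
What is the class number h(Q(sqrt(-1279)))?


K = Q(sqrt(-1279)). d mod 4 = 1, so D = disc(K) = d = -1279
h(K) equals the number of primitive reduced positive-definite forms (a, b, c) = a*x^2 + b*x*y + c*y^2 with b^2 - 4ac = D,
where reduced means |b| <= a <= c, with b >= 0 whenever |b| = a or a = c, and primitive means gcd(a, b, c) = 1.
Reduced forces 3a^2 <= |D| = 1279, so 1 <= a <= 20; b must have the parity of D, and c = (b^2 - D)/(4a) must be an integer >= a.
Enumerate a = 1..20, b in [-a, a]:
  a=1: (1, 1, 320)  [1]
  a=2: (2, -1, 160), (2, 1, 160)  [2]
  a=3: none
  a=4: (4, -1, 80), (4, 1, 80)  [2]
  a=5: (5, -1, 64), (5, 1, 64)  [2]
  a=6: none
  a=7: (7, -3, 46), (7, 3, 46)  [2]
  a=8: (8, -1, 40), (8, 1, 40)  [2]
  a=9: none
  a=10: (10, -9, 34), (10, -1, 32), (10, 1, 32), (10, 9, 34)  [4]
  a=11..13: none
  a=14: (14, -11, 25), (14, -3, 23), (14, 3, 23), (14, 11, 25)  [4]
  a=15: none
  a=16: (16, -1, 20), (16, 1, 20)  [2]
  a=17: (17, -9, 20), (17, 9, 20)  [2]
  a=18..20: none
Total reduced forms: 1 + 2 + 2 + 2 + 2 + 2 + 4 + 4 + 2 + 2 = 23
h = 23

23


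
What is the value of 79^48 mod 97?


p = 97 is prime and the exponent is (p-1)/2 = 48, so by Euler's criterion 79^48 = (79/97) = +1 or -1 mod 97.
Compute by square-and-multiply:
  48 = 32 + 16 (binary 110000)
  Repeated squaring mod 97: 79^1 = 79, 79^2 = 33, 79^4 = 22, 79^8 = 96, 79^16 = 1, 79^32 = 1
  79^48 = 79^32 * 79^16 = 1 * 1 mod 97
    1 * 1 = 1 = 1 mod 97
  79^48 = 1 mod 97
Result 1: 79 is a quadratic residue mod 97.
79^48 mod 97 = 1

1


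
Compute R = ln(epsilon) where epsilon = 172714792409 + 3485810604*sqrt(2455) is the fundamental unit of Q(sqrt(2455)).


epsilon = 172714792409 + 3485810604*sqrt(2455)
= 3.4543e+11
R = ln(3.4543e+11)
= 26.5681

26.5681


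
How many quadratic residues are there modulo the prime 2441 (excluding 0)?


For prime p, the number of non-zero quadratic residues is (p-1)/2.
= (2441-1)/2
= 1220

1220


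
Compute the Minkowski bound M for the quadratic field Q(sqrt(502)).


d = 502, d mod 4 = 2, so disc(K) = 4d = 2008; |disc(K)| = 2008
Real quadratic field, so n = 2, s = r2 = 0, r1 = 2
M = (n!/n^n) * (4/pi)^s * sqrt(|disc(K)|) = (2!/2^2) * (4/pi)^0 * sqrt(2008)
= 0.5 * 1.000000 * 44.810713
= 22.4054

22.4054


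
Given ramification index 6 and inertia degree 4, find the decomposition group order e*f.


|D_P| = e * f
= 6 * 4
= 24

24


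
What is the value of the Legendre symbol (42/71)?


p = 71 is prime, so compute (42/71) with the reciprocity algorithm (Jacobi-symbol steps: pull out 2s via (2/n), flip via reciprocity, reduce):
  pull out 2: (2/71) = +1  (since 71 mod 8 = 7)
  reciprocity: (21/71) -> +(71/21)
  reduce: (8/21)
  pull out 2: (2/21) = -1  (since 21 mod 8 = 5)
  pull out 2: (2/21) = -1  (since 21 mod 8 = 5)
  pull out 2: (2/21) = -1  (since 21 mod 8 = 5)
  (1/21) = 1
Product of signs = -1
(42/71) = -1

-1


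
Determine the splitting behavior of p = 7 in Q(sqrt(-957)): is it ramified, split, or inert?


K = Q(sqrt(-957)). Since d mod 4 = 3, disc(K) = -3828.
Check p | disc: -3828 mod 7 = 1.
p does not divide disc. Compute Legendre symbol (d/p):
2^((7-1)/2) mod 7 = 1
(d/p) = 1, so p splits: (p) = P*P' with e=1, f=1, g=2.
Therefore p is split.

split


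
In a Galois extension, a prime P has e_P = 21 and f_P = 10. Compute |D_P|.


|D_P| = e * f
= 21 * 10
= 210

210


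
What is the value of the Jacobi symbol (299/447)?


Compute (299/447) via quadratic reciprocity:
  reciprocity: (299/447) -> -(447/299)
  reduce: (148/299)
  pull out 2: (2/299) = -1  (since 299 mod 8 = 3)
  pull out 2: (2/299) = -1  (since 299 mod 8 = 3)
  reciprocity: (37/299) -> +(299/37)
  reduce: (3/37)
  reciprocity: (3/37) -> +(37/3)
  reduce: (1/3)
  (1/3) = 1
Product of signs = -1

-1


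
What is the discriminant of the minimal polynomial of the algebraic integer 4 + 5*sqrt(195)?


The element 4 + 5*sqrt(195) has minimal polynomial:
x^2 - 8*x - 4859
Discriminant = (-8)^2 - 4*(-4859)
= 64 + 19436
= 19500

19500


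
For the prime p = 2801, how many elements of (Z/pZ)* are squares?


For prime p, the number of non-zero quadratic residues is (p-1)/2.
= (2801-1)/2
= 1400

1400


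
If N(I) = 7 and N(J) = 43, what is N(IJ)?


N(IJ) = N(I) * N(J)
= 7 * 43
= 301

301


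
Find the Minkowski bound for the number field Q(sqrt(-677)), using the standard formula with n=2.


d = -677, d mod 4 = 3, so disc(K) = 4d = -2708; |disc(K)| = 2708
Imaginary quadratic field, so n = 2, s = r2 = 1, r1 = 0
M = (n!/n^n) * (4/pi)^s * sqrt(|disc(K)|) = (2!/2^2) * (4/pi)^1 * sqrt(2708)
= 0.5 * 1.273240 * 52.038447
= 33.1287

33.1287


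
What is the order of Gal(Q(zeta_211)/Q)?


|Gal(Q(zeta_211)/Q)| = phi(211)
= 210

210


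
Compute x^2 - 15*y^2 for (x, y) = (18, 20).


x^2 - d*y^2
= 18^2 - 15*20^2
= 324 - 6000
= -5676

-5676


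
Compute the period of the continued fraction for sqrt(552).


Run the CF algorithm for sqrt(552).
a_0 = floor(sqrt(552)) = 23; set m_0=0, q_0=1.
Recurrence: m' = q*a - m,  q' = (d - m'^2)/q,  a' = floor((a_0 + m')/q').
  step 1: m=23, q=23, a=2
  step 2: m=23, q=1, a=46
a_2 = 2*a_0 = 46, so the period closes here.
sqrt(552) = [23; 2, 46]
Period length = 2

2


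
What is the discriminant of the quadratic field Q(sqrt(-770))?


For K = Q(sqrt(d)) with d squarefree: disc(K) = d if d = 1 mod 4, and disc(K) = 4d if d = 2 or 3 mod 4.
Here d = -770, and d mod 4 = 2.
d = 2 mod 4, not 1 (O_K = Z[sqrt(d)]), so disc(K) = 4d = 4 * (-770) = -3080

-3080


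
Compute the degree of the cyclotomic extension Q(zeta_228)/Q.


The degree equals Euler's totient phi(228).
228 = 2^2 * 3 * 19
phi(228) = 72

72


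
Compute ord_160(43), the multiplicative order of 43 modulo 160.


We want ord_160(43), the smallest k >= 1 with 43^k = 1 mod 160.
n = 160 = 2^5 * 5, phi(160) = 64; the order divides phi(n).
Divisors of 64: 1, 2, 4, 8, 16, 32, 64
Repeated squaring mod 160: 43^1 = 43, 43^2 = 89, 43^4 = 81, 43^8 = 1, 43^16 = 1, 43^32 = 1, 43^64 = 1
Test divisors in increasing order:
  k=1: 43^1 = 43 mod 160
  k=2: 43^2 = 89 mod 160
  k=4: 43^4 = 81 mod 160
  k=8: 43^8 = 1 mod 160  <- first divisor giving 1
Order = 8

8


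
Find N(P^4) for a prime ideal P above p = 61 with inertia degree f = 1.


N(P^a) = p^(a*f)
= 61^(4*1)
= 61^4
= 13845841

13845841


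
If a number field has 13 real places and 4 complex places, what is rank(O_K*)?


By Dirichlet's unit theorem:
rank = r1 + r2 - 1
= 13 + 4 - 1
= 16

16


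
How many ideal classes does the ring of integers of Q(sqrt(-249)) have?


K = Q(sqrt(-249)). d mod 4 = 3, so D = disc(K) = 4d = -996
h(K) equals the number of primitive reduced positive-definite forms (a, b, c) = a*x^2 + b*x*y + c*y^2 with b^2 - 4ac = D,
where reduced means |b| <= a <= c, with b >= 0 whenever |b| = a or a = c, and primitive means gcd(a, b, c) = 1.
Reduced forces 3a^2 <= |D| = 996, so 1 <= a <= 18; b must have the parity of D, and c = (b^2 - D)/(4a) must be an integer >= a.
Enumerate a = 1..18, b in [-a, a]:
  a=1: (1, 0, 249)  [1]
  a=2: (2, 2, 125)  [1]
  a=3: (3, 0, 83)  [1]
  a=4: none
  a=5: (5, -2, 50), (5, 2, 50)  [2]
  a=6: (6, 6, 43)  [1]
  a=7..9: none
  a=10: (10, -2, 25), (10, 2, 25)  [2]
  a=11: (11, -4, 23), (11, 4, 23)  [2]
  a=12..14: none
  a=15: (15, -12, 19), (15, 12, 19)  [2]
  a=16..18: none
Total reduced forms: 1 + 1 + 1 + 2 + 1 + 2 + 2 + 2 = 12
h = 12

12


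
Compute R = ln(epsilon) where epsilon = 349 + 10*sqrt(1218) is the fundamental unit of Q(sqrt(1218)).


epsilon = 349 + 10*sqrt(1218)
= 697.9986
R = ln(697.9986)
= 6.5482

6.5482


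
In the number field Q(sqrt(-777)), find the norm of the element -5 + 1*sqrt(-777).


N(a + b*sqrt(d)) = a^2 - d*b^2
= (-5)^2 - (-777)*(1)^2
= 25 + 777
= 802

802


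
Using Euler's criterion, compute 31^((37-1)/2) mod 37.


p = 37 is prime and the exponent is (p-1)/2 = 18, so by Euler's criterion 31^18 = (31/37) = +1 or -1 mod 37.
Compute by square-and-multiply:
  18 = 16 + 2 (binary 10010)
  Repeated squaring mod 37: 31^1 = 31, 31^2 = 36, 31^4 = 1, 31^8 = 1, 31^16 = 1
  31^18 = 31^16 * 31^2 = 1 * 36 mod 37
    1 * 36 = 36 = 36 mod 37
  31^18 = 36 mod 37
Result 36 = p - 1 = -1 mod 37: 31 is a quadratic non-residue mod 37. As a residue in [0, p-1] the value is 36.
31^18 mod 37 = 36

36


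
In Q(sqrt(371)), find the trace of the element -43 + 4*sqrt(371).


Tr(a + b*sqrt(d)) = (a + b*sqrt(d)) + (a - b*sqrt(d)) = 2a
= 2 * (-43)
= -86

-86


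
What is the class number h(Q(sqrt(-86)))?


K = Q(sqrt(-86)). d mod 4 = 2, so D = disc(K) = 4d = -344
h(K) equals the number of primitive reduced positive-definite forms (a, b, c) = a*x^2 + b*x*y + c*y^2 with b^2 - 4ac = D,
where reduced means |b| <= a <= c, with b >= 0 whenever |b| = a or a = c, and primitive means gcd(a, b, c) = 1.
Reduced forces 3a^2 <= |D| = 344, so 1 <= a <= 10; b must have the parity of D, and c = (b^2 - D)/(4a) must be an integer >= a.
Enumerate a = 1..10, b in [-a, a]:
  a=1: (1, 0, 86)  [1]
  a=2: (2, 0, 43)  [1]
  a=3: (3, -2, 29), (3, 2, 29)  [2]
  a=4: none
  a=5: (5, -4, 18), (5, 4, 18)  [2]
  a=6: (6, -4, 15), (6, 4, 15)  [2]
  a=7..8: none
  a=9: (9, -4, 10), (9, 4, 10)  [2]
  a=10: none
Total reduced forms: 1 + 1 + 2 + 2 + 2 + 2 = 10
h = 10

10


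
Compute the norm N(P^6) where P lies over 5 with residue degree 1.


N(P^a) = p^(a*f)
= 5^(6*1)
= 5^6
= 15625

15625


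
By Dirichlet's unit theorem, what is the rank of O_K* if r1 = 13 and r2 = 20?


By Dirichlet's unit theorem:
rank = r1 + r2 - 1
= 13 + 20 - 1
= 32

32


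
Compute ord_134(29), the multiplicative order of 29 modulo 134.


We want ord_134(29), the smallest k >= 1 with 29^k = 1 mod 134.
n = 134 = 2 * 67, phi(134) = 66; the order divides phi(n).
Divisors of 66: 1, 2, 3, 6, 11, 22, 33, 66
Repeated squaring mod 134: 29^1 = 29, 29^2 = 37, 29^4 = 29, 29^8 = 37, 29^16 = 29, 29^32 = 37, 29^64 = 29
Test divisors in increasing order:
  k=1: 29^1 = 29 mod 134
  k=2: 29^2 = 37 mod 134
  k=3: 29^3 = 37 * 29 = 1 mod 134  <- first divisor giving 1
Order = 3

3


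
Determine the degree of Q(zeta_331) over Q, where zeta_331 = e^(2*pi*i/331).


The degree equals Euler's totient phi(331).
331 = 331
phi(331) = 330

330


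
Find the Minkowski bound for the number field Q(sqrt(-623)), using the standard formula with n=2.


d = -623, d mod 4 = 1, so disc(K) = d = -623; |disc(K)| = 623
Imaginary quadratic field, so n = 2, s = r2 = 1, r1 = 0
M = (n!/n^n) * (4/pi)^s * sqrt(|disc(K)|) = (2!/2^2) * (4/pi)^1 * sqrt(623)
= 0.5 * 1.273240 * 24.959968
= 15.8900

15.8900


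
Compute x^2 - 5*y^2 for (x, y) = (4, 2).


x^2 - d*y^2
= 4^2 - 5*2^2
= 16 - 20
= -4

-4


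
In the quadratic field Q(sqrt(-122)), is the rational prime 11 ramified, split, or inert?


K = Q(sqrt(-122)). Since d mod 4 = 2, disc(K) = -488.
Check p | disc: -488 mod 11 = 7.
p does not divide disc. Compute Legendre symbol (d/p):
10^((11-1)/2) mod 11 = -1
(d/p) = -1, so p is inert: (p) stays prime with e=1, f=2, g=1.
Therefore p is inert.

inert


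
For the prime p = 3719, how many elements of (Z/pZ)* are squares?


For prime p, the number of non-zero quadratic residues is (p-1)/2.
= (3719-1)/2
= 1859

1859


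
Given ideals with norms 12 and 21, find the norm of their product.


N(IJ) = N(I) * N(J)
= 12 * 21
= 252

252


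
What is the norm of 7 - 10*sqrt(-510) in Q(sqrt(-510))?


N(a + b*sqrt(d)) = a^2 - d*b^2
= (7)^2 - (-510)*(-10)^2
= 49 + 51000
= 51049

51049


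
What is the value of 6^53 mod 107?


p = 107 is prime and the exponent is (p-1)/2 = 53, so by Euler's criterion 6^53 = (6/107) = +1 or -1 mod 107.
Compute by square-and-multiply:
  53 = 32 + 16 + 4 + 1 (binary 110101)
  Repeated squaring mod 107: 6^1 = 6, 6^2 = 36, 6^4 = 12, 6^8 = 37, 6^16 = 85, 6^32 = 56
  6^53 = 6^32 * 6^16 * 6^4 * 6^1 = 56 * 85 * 12 * 6 mod 107
    56 * 85 = 4760 = 52 mod 107
    52 * 12 = 624 = 89 mod 107
    89 * 6 = 534 = 106 mod 107
  6^53 = 106 mod 107
Result 106 = p - 1 = -1 mod 107: 6 is a quadratic non-residue mod 107. As a residue in [0, p-1] the value is 106.
6^53 mod 107 = 106

106


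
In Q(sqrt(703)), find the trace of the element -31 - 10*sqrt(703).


Tr(a + b*sqrt(d)) = (a + b*sqrt(d)) + (a - b*sqrt(d)) = 2a
= 2 * (-31)
= -62

-62


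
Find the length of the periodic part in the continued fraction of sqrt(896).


Run the CF algorithm for sqrt(896).
a_0 = floor(sqrt(896)) = 29; set m_0=0, q_0=1.
Recurrence: m' = q*a - m,  q' = (d - m'^2)/q,  a' = floor((a_0 + m')/q').
  step 1: m=29, q=55, a=1
  step 2: m=26, q=4, a=13
  step 3: m=26, q=55, a=1
  step 4: m=29, q=1, a=58
a_4 = 2*a_0 = 58, so the period closes here.
sqrt(896) = [29; 1, 13, 1, 58]
Period length = 4

4


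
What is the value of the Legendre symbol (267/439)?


p = 439 is prime, so compute (267/439) with the reciprocity algorithm (Jacobi-symbol steps: pull out 2s via (2/n), flip via reciprocity, reduce):
  reciprocity: (267/439) -> -(439/267)
  reduce: (172/267)
  pull out 2: (2/267) = -1  (since 267 mod 8 = 3)
  pull out 2: (2/267) = -1  (since 267 mod 8 = 3)
  reciprocity: (43/267) -> -(267/43)
  reduce: (9/43)
  reciprocity: (9/43) -> +(43/9)
  reduce: (7/9)
  reciprocity: (7/9) -> +(9/7)
  reduce: (2/7)
  pull out 2: (2/7) = +1  (since 7 mod 8 = 7)
  (1/7) = 1
Product of signs = 1
(267/439) = 1

1


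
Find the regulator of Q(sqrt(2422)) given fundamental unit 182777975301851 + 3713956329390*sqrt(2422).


epsilon = 182777975301851 + 3713956329390*sqrt(2422)
= 3.6556e+14
R = ln(3.6556e+14)
= 33.5324

33.5324


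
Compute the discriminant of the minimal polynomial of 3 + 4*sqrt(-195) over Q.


The element 3 + 4*sqrt(-195) has minimal polynomial:
x^2 - 6*x + 3129
Discriminant = (-6)^2 - 4*(3129)
= 36 - 12516
= -12480

-12480


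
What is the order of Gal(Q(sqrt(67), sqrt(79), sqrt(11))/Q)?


The 3 square roots of distinct primes are multiplicatively independent over Q,
so [K:Q] = 2^3 and Gal(K/Q) is isomorphic to (Z/2Z)^3.
|Gal| = 2^3 = 8

8


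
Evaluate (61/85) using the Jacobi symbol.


Compute (61/85) via quadratic reciprocity:
  reciprocity: (61/85) -> +(85/61)
  reduce: (24/61)
  pull out 2: (2/61) = -1  (since 61 mod 8 = 5)
  pull out 2: (2/61) = -1  (since 61 mod 8 = 5)
  pull out 2: (2/61) = -1  (since 61 mod 8 = 5)
  reciprocity: (3/61) -> +(61/3)
  reduce: (1/3)
  (1/3) = 1
Product of signs = -1

-1


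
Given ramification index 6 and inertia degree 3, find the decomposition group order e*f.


|D_P| = e * f
= 6 * 3
= 18

18


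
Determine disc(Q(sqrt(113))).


For K = Q(sqrt(d)) with d squarefree: disc(K) = d if d = 1 mod 4, and disc(K) = 4d if d = 2 or 3 mod 4.
Here d = 113, and d mod 4 = 1.
d = 1 mod 4 (O_K = Z[(1+sqrt(d))/2]), so disc(K) = d = 113

113


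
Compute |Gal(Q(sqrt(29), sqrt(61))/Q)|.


The 2 square roots of distinct primes are multiplicatively independent over Q,
so [K:Q] = 2^2 and Gal(K/Q) is isomorphic to (Z/2Z)^2.
|Gal| = 2^2 = 4

4


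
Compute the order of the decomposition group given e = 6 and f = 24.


|D_P| = e * f
= 6 * 24
= 144

144


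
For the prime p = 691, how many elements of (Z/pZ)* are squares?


For prime p, the number of non-zero quadratic residues is (p-1)/2.
= (691-1)/2
= 345

345


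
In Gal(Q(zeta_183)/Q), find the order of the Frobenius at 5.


The Frobenius at p in Gal(Q(zeta_n)/Q) = (Z/nZ)* is the class of p, so its order is ord_183(5), the smallest k >= 1 with 5^k = 1 mod 183.
n = 183 = 3 * 61, phi(183) = 120; the order divides phi(n).
Divisors of 120: 1, 2, 3, 4, 5, 6, 8, 10, 12, 15, 20, 24, 30, 40, 60, 120
Repeated squaring mod 183: 5^1 = 5, 5^2 = 25, 5^4 = 76, 5^8 = 103, 5^16 = 178, 5^32 = 25, 5^64 = 76
Test divisors in increasing order:
  k=1: 5^1 = 5 mod 183
  k=2: 5^2 = 25 mod 183
  k=3: 5^3 = 25 * 5 = 125 mod 183
  k=4: 5^4 = 76 mod 183
  k=5: 5^5 = 76 * 5 = 14 mod 183
  k=6: 5^6 = 76 * 25 = 70 mod 183
  k=8: 5^8 = 103 mod 183
  k=10: 5^10 = 103 * 25 = 13 mod 183
  k=12: 5^12 = 103 * 76 = 142 mod 183
  k=15: 5^15 = 103 * 76 * 25 * 5 = 182 mod 183
  k=20: 5^20 = 178 * 76 = 169 mod 183
  k=24: 5^24 = 178 * 103 = 34 mod 183
  k=30: 5^30 = 178 * 103 * 76 * 25 = 1 mod 183  <- first divisor giving 1
Order = 30

30


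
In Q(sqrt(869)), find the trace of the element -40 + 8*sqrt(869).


Tr(a + b*sqrt(d)) = (a + b*sqrt(d)) + (a - b*sqrt(d)) = 2a
= 2 * (-40)
= -80

-80


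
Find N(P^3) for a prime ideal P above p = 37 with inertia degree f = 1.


N(P^a) = p^(a*f)
= 37^(3*1)
= 37^3
= 50653

50653


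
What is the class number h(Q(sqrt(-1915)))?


K = Q(sqrt(-1915)). d mod 4 = 1, so D = disc(K) = d = -1915
h(K) equals the number of primitive reduced positive-definite forms (a, b, c) = a*x^2 + b*x*y + c*y^2 with b^2 - 4ac = D,
where reduced means |b| <= a <= c, with b >= 0 whenever |b| = a or a = c, and primitive means gcd(a, b, c) = 1.
Reduced forces 3a^2 <= |D| = 1915, so 1 <= a <= 25; b must have the parity of D, and c = (b^2 - D)/(4a) must be an integer >= a.
Enumerate a = 1..25, b in [-a, a]:
  a=1: (1, 1, 479)  [1]
  a=2..4: none
  a=5: (5, 5, 97)  [1]
  a=6..12: none
  a=13: (13, -3, 37), (13, 3, 37)  [2]
  a=14..18: none
  a=19: (19, -17, 29), (19, 17, 29)  [2]
  a=20..25: none
Total reduced forms: 1 + 1 + 2 + 2 = 6
h = 6

6


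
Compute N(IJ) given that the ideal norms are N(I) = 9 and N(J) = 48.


N(IJ) = N(I) * N(J)
= 9 * 48
= 432

432


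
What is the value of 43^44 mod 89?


p = 89 is prime and the exponent is (p-1)/2 = 44, so by Euler's criterion 43^44 = (43/89) = +1 or -1 mod 89.
Compute by square-and-multiply:
  44 = 32 + 8 + 4 (binary 101100)
  Repeated squaring mod 89: 43^1 = 43, 43^2 = 69, 43^4 = 44, 43^8 = 67, 43^16 = 39, 43^32 = 8
  43^44 = 43^32 * 43^8 * 43^4 = 8 * 67 * 44 mod 89
    8 * 67 = 536 = 2 mod 89
    2 * 44 = 88 = 88 mod 89
  43^44 = 88 mod 89
Result 88 = p - 1 = -1 mod 89: 43 is a quadratic non-residue mod 89. As a residue in [0, p-1] the value is 88.
43^44 mod 89 = 88

88


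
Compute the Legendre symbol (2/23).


p = 23 is prime, so compute (2/23) with the reciprocity algorithm (Jacobi-symbol steps: pull out 2s via (2/n), flip via reciprocity, reduce):
  pull out 2: (2/23) = +1  (since 23 mod 8 = 7)
  (1/23) = 1
Product of signs = 1
(2/23) = 1

1


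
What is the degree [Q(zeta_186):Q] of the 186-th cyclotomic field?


The degree equals Euler's totient phi(186).
186 = 2 * 3 * 31
phi(186) = 60

60


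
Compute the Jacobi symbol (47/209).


Compute (47/209) via quadratic reciprocity:
  reciprocity: (47/209) -> +(209/47)
  reduce: (21/47)
  reciprocity: (21/47) -> +(47/21)
  reduce: (5/21)
  reciprocity: (5/21) -> +(21/5)
  reduce: (1/5)
  (1/5) = 1
Product of signs = 1

1


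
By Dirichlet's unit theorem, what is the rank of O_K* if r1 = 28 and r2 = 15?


By Dirichlet's unit theorem:
rank = r1 + r2 - 1
= 28 + 15 - 1
= 42

42


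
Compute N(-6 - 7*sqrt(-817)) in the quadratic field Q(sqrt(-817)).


N(a + b*sqrt(d)) = a^2 - d*b^2
= (-6)^2 - (-817)*(-7)^2
= 36 + 40033
= 40069

40069


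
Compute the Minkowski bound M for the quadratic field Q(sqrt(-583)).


d = -583, d mod 4 = 1, so disc(K) = d = -583; |disc(K)| = 583
Imaginary quadratic field, so n = 2, s = r2 = 1, r1 = 0
M = (n!/n^n) * (4/pi)^s * sqrt(|disc(K)|) = (2!/2^2) * (4/pi)^1 * sqrt(583)
= 0.5 * 1.273240 * 24.145393
= 15.3714

15.3714


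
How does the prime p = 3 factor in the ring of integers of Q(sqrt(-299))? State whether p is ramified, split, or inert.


K = Q(sqrt(-299)). Since d mod 4 = 1, disc(K) = -299.
Check p | disc: -299 mod 3 = 1.
p does not divide disc. Compute Legendre symbol (d/p):
1^((3-1)/2) mod 3 = 1
(d/p) = 1, so p splits: (p) = P*P' with e=1, f=1, g=2.
Therefore p is split.

split


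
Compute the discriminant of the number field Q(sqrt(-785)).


For K = Q(sqrt(d)) with d squarefree: disc(K) = d if d = 1 mod 4, and disc(K) = 4d if d = 2 or 3 mod 4.
Here d = -785, and d mod 4 = 3.
d = 3 mod 4, not 1 (O_K = Z[sqrt(d)]), so disc(K) = 4d = 4 * (-785) = -3140

-3140


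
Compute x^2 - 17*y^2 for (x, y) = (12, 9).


x^2 - d*y^2
= 12^2 - 17*9^2
= 144 - 1377
= -1233

-1233


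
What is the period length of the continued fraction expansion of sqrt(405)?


Run the CF algorithm for sqrt(405).
a_0 = floor(sqrt(405)) = 20; set m_0=0, q_0=1.
Recurrence: m' = q*a - m,  q' = (d - m'^2)/q,  a' = floor((a_0 + m')/q').
  step 1: m=20, q=5, a=8
  step 2: m=20, q=1, a=40
a_2 = 2*a_0 = 40, so the period closes here.
sqrt(405) = [20; 8, 40]
Period length = 2

2


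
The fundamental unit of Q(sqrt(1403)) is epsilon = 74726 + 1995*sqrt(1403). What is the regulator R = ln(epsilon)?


epsilon = 74726 + 1995*sqrt(1403)
= 149452.0000
R = ln(149452.0000)
= 11.9147

11.9147


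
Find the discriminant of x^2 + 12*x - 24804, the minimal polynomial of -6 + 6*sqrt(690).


The element -6 + 6*sqrt(690) has minimal polynomial:
x^2 + 12*x - 24804
Discriminant = (12)^2 - 4*(-24804)
= 144 + 99216
= 99360

99360


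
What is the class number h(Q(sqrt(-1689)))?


K = Q(sqrt(-1689)). d mod 4 = 3, so D = disc(K) = 4d = -6756
h(K) equals the number of primitive reduced positive-definite forms (a, b, c) = a*x^2 + b*x*y + c*y^2 with b^2 - 4ac = D,
where reduced means |b| <= a <= c, with b >= 0 whenever |b| = a or a = c, and primitive means gcd(a, b, c) = 1.
Reduced forces 3a^2 <= |D| = 6756, so 1 <= a <= 47; b must have the parity of D, and c = (b^2 - D)/(4a) must be an integer >= a.
Enumerate a = 1..47, b in [-a, a]:
  a=1: (1, 0, 1689)  [1]
  a=2: (2, 2, 845)  [1]
  a=3: (3, 0, 563)  [1]
  a=4: none
  a=5: (5, -2, 338), (5, 2, 338)  [2]
  a=6: (6, 6, 283)  [1]
  a=7..9: none
  a=10: (10, -2, 169), (10, 2, 169)  [2]
  a=11: (11, -8, 155), (11, 8, 155)  [2]
  a=12: none
  a=13: (13, -2, 130), (13, 2, 130)  [2]
  a=14: none
  a=15: (15, -12, 115), (15, 12, 115)  [2]
  a=16..21: none
  a=22: (22, -14, 79), (22, 14, 79)  [2]
  a=23: (23, -12, 75), (23, 12, 75)  [2]
  a=24: none
  a=25: (25, -12, 69), (25, 12, 69)  [2]
  a=26: (26, -2, 65), (26, 2, 65)  [2]
  a=27..28: none
  a=29: (29, -28, 65), (29, 28, 65)  [2]
  a=30: (30, -18, 59), (30, 18, 59)  [2]
  a=31: (31, -8, 55), (31, 8, 55)  [2]
  a=32: none
  a=33: (33, -30, 58), (33, 30, 58)  [2]
  a=34..38: none
  a=39: (39, -24, 47), (39, 24, 47)  [2]
  a=40: none
  a=41: (41, -38, 50), (41, 38, 50)  [2]
  a=42: none
  a=43: (43, -34, 46), (43, 34, 46)  [2]
  a=44..47: none
Total reduced forms: 1 + 1 + 1 + 2 + 1 + 2 + 2 + 2 + 2 + 2 + 2 + 2 + 2 + 2 + 2 + 2 + 2 + 2 + 2 + 2 = 36
h = 36

36


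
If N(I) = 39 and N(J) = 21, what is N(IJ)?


N(IJ) = N(I) * N(J)
= 39 * 21
= 819

819


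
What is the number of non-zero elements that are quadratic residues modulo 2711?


For prime p, the number of non-zero quadratic residues is (p-1)/2.
= (2711-1)/2
= 1355

1355


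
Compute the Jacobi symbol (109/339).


Compute (109/339) via quadratic reciprocity:
  reciprocity: (109/339) -> +(339/109)
  reduce: (12/109)
  pull out 2: (2/109) = -1  (since 109 mod 8 = 5)
  pull out 2: (2/109) = -1  (since 109 mod 8 = 5)
  reciprocity: (3/109) -> +(109/3)
  reduce: (1/3)
  (1/3) = 1
Product of signs = 1

1


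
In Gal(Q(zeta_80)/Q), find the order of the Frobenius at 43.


The Frobenius at p in Gal(Q(zeta_n)/Q) = (Z/nZ)* is the class of p, so its order is ord_80(43), the smallest k >= 1 with 43^k = 1 mod 80.
n = 80 = 2^4 * 5, phi(80) = 32; the order divides phi(n).
Divisors of 32: 1, 2, 4, 8, 16, 32
Repeated squaring mod 80: 43^1 = 43, 43^2 = 9, 43^4 = 1, 43^8 = 1, 43^16 = 1, 43^32 = 1
Test divisors in increasing order:
  k=1: 43^1 = 43 mod 80
  k=2: 43^2 = 9 mod 80
  k=4: 43^4 = 1 mod 80  <- first divisor giving 1
Order = 4

4


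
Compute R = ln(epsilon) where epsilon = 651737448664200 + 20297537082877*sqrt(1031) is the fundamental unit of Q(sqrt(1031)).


epsilon = 651737448664200 + 20297537082877*sqrt(1031)
= 1.3035e+15
R = ln(1.3035e+15)
= 34.8038

34.8038


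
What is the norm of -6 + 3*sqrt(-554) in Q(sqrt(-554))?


N(a + b*sqrt(d)) = a^2 - d*b^2
= (-6)^2 - (-554)*(3)^2
= 36 + 4986
= 5022

5022


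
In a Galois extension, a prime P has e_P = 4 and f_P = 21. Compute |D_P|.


|D_P| = e * f
= 4 * 21
= 84

84


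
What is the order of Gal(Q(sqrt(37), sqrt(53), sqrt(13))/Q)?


The 3 square roots of distinct primes are multiplicatively independent over Q,
so [K:Q] = 2^3 and Gal(K/Q) is isomorphic to (Z/2Z)^3.
|Gal| = 2^3 = 8

8


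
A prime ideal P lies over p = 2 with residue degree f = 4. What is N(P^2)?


N(P^a) = p^(a*f)
= 2^(2*4)
= 2^8
= 256

256


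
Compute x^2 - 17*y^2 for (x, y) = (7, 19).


x^2 - d*y^2
= 7^2 - 17*19^2
= 49 - 6137
= -6088

-6088


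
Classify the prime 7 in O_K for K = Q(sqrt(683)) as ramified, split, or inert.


K = Q(sqrt(683)). Since d mod 4 = 3, disc(K) = 2732.
Check p | disc: 2732 mod 7 = 2.
p does not divide disc. Compute Legendre symbol (d/p):
4^((7-1)/2) mod 7 = 1
(d/p) = 1, so p splits: (p) = P*P' with e=1, f=1, g=2.
Therefore p is split.

split


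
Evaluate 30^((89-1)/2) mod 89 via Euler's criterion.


p = 89 is prime and the exponent is (p-1)/2 = 44, so by Euler's criterion 30^44 = (30/89) = +1 or -1 mod 89.
Compute by square-and-multiply:
  44 = 32 + 8 + 4 (binary 101100)
  Repeated squaring mod 89: 30^1 = 30, 30^2 = 10, 30^4 = 11, 30^8 = 32, 30^16 = 45, 30^32 = 67
  30^44 = 30^32 * 30^8 * 30^4 = 67 * 32 * 11 mod 89
    67 * 32 = 2144 = 8 mod 89
    8 * 11 = 88 = 88 mod 89
  30^44 = 88 mod 89
Result 88 = p - 1 = -1 mod 89: 30 is a quadratic non-residue mod 89. As a residue in [0, p-1] the value is 88.
30^44 mod 89 = 88

88


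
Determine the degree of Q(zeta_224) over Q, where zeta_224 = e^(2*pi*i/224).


The degree equals Euler's totient phi(224).
224 = 2^5 * 7
phi(224) = 96

96


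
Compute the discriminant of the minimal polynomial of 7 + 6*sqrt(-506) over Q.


The element 7 + 6*sqrt(-506) has minimal polynomial:
x^2 - 14*x + 18265
Discriminant = (-14)^2 - 4*(18265)
= 196 - 73060
= -72864

-72864


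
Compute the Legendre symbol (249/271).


p = 271 is prime, so compute (249/271) with the reciprocity algorithm (Jacobi-symbol steps: pull out 2s via (2/n), flip via reciprocity, reduce):
  reciprocity: (249/271) -> +(271/249)
  reduce: (22/249)
  pull out 2: (2/249) = +1  (since 249 mod 8 = 1)
  reciprocity: (11/249) -> +(249/11)
  reduce: (7/11)
  reciprocity: (7/11) -> -(11/7)
  reduce: (4/7)
  pull out 2: (2/7) = +1  (since 7 mod 8 = 7)
  pull out 2: (2/7) = +1  (since 7 mod 8 = 7)
  (1/7) = 1
Product of signs = -1
(249/271) = -1

-1


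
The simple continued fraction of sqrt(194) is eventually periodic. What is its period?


Run the CF algorithm for sqrt(194).
a_0 = floor(sqrt(194)) = 13; set m_0=0, q_0=1.
Recurrence: m' = q*a - m,  q' = (d - m'^2)/q,  a' = floor((a_0 + m')/q').
  step 1: m=13, q=25, a=1
  step 2: m=12, q=2, a=12
  step 3: m=12, q=25, a=1
  step 4: m=13, q=1, a=26
a_4 = 2*a_0 = 26, so the period closes here.
sqrt(194) = [13; 1, 12, 1, 26]
Period length = 4

4


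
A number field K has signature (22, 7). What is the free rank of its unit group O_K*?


By Dirichlet's unit theorem:
rank = r1 + r2 - 1
= 22 + 7 - 1
= 28

28


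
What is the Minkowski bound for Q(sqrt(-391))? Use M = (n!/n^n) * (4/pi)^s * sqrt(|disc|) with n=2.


d = -391, d mod 4 = 1, so disc(K) = d = -391; |disc(K)| = 391
Imaginary quadratic field, so n = 2, s = r2 = 1, r1 = 0
M = (n!/n^n) * (4/pi)^s * sqrt(|disc(K)|) = (2!/2^2) * (4/pi)^1 * sqrt(391)
= 0.5 * 1.273240 * 19.773720
= 12.5883

12.5883


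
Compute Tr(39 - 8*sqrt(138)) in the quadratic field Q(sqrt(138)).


Tr(a + b*sqrt(d)) = (a + b*sqrt(d)) + (a - b*sqrt(d)) = 2a
= 2 * (39)
= 78

78


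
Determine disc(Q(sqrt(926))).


For K = Q(sqrt(d)) with d squarefree: disc(K) = d if d = 1 mod 4, and disc(K) = 4d if d = 2 or 3 mod 4.
Here d = 926, and d mod 4 = 2.
d = 2 mod 4, not 1 (O_K = Z[sqrt(d)]), so disc(K) = 4d = 4 * (926) = 3704

3704


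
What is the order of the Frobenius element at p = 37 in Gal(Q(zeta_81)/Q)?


The Frobenius at p in Gal(Q(zeta_n)/Q) = (Z/nZ)* is the class of p, so its order is ord_81(37), the smallest k >= 1 with 37^k = 1 mod 81.
n = 81 = 3^4, phi(81) = 54; the order divides phi(n).
Divisors of 54: 1, 2, 3, 6, 9, 18, 27, 54
Repeated squaring mod 81: 37^1 = 37, 37^2 = 73, 37^4 = 64, 37^8 = 46, 37^16 = 10, 37^32 = 19
Test divisors in increasing order:
  k=1: 37^1 = 37 mod 81
  k=2: 37^2 = 73 mod 81
  k=3: 37^3 = 73 * 37 = 28 mod 81
  k=6: 37^6 = 64 * 73 = 55 mod 81
  k=9: 37^9 = 46 * 37 = 1 mod 81  <- first divisor giving 1
Order = 9

9
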